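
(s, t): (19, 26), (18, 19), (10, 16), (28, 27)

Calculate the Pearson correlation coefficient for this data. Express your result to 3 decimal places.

0.862

n = 4, Σs = 75, Σt = 88, Σs² = 1569, Σt² = 2022, Σst = 1752
nΣst − ΣsΣt = 7008 − 6600 = 408
nΣs² − (Σs)² = 6276 − 5625 = 651; nΣt² − (Σt)² = 8088 − 7744 = 344
r = 408 / √(651 × 344) = 408 / 473.2272 ≈ 0.862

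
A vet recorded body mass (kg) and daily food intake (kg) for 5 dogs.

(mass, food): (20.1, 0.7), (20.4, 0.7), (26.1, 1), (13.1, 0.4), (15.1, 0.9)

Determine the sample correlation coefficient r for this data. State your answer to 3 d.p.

0.667

n = 5, Σx = 94.8, Σy = 3.7, Σx² = 1901, Σy² = 2.95, Σxy = 73.28
nΣxy − ΣxΣy = 366.4 − 350.76 = 15.64
nΣx² − (Σx)² = 9505 − 8987.04 = 517.96; nΣy² − (Σy)² = 14.75 − 13.69 = 1.06
r = 15.64 / √(517.96 × 1.06) = 15.64 / 23.4316 ≈ 0.667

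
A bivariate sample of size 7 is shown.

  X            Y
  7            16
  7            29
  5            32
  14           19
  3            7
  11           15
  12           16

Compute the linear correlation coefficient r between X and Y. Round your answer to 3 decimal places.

n = 7, ΣX = 59, ΣY = 134, ΣX² = 593, ΣY² = 3012, ΣXY = 1119
nΣXY − ΣXΣY = 7833 − 7906 = -73
nΣX² − (ΣX)² = 4151 − 3481 = 670; nΣY² − (ΣY)² = 21084 − 17956 = 3128
r = -73 / √(670 × 3128) = -73 / 1447.6740 ≈ -0.050

-0.050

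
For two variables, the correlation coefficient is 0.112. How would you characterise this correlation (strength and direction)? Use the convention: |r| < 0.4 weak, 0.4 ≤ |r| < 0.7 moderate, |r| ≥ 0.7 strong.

r = 0.112 > 0 so the relationship is positive.
|r| = 0.112, which falls in the weak range.

weak positive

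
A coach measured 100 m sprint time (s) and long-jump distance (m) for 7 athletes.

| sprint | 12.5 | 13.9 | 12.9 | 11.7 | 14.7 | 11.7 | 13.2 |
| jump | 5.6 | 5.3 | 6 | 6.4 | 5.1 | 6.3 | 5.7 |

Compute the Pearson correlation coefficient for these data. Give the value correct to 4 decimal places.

n = 7, Σx = 90.6, Σy = 40.4, Σx² = 1179.98, Σy² = 234.6, Σxy = 519.87
nΣxy − ΣxΣy = 3639.09 − 3660.24 = -21.15
nΣx² − (Σx)² = 8259.86 − 8208.36 = 51.5; nΣy² − (Σy)² = 1642.2 − 1632.16 = 10.04
r = -21.15 / √(51.5 × 10.04) = -21.15 / 22.7390 ≈ -0.9301

-0.9301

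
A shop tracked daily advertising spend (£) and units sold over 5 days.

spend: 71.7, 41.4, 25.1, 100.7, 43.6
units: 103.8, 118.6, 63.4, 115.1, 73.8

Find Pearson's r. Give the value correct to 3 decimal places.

0.649

n = 5, Σx = 282.5, Σy = 474.7, Σx² = 19526.31, Σy² = 47554.41, Σxy = 28752.09
nΣxy − ΣxΣy = 143760.45 − 134102.75 = 9657.7
nΣx² − (Σx)² = 97631.55 − 79806.25 = 17825.3; nΣy² − (Σy)² = 237772.05 − 225340.09 = 12431.96
r = 9657.7 / √(17825.3 × 12431.96) = 9657.7 / 14886.3500 ≈ 0.649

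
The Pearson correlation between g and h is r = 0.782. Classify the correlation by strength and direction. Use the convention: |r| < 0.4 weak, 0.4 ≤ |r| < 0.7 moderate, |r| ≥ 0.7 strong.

r = 0.782 > 0 so the relationship is positive.
|r| = 0.782, which falls in the strong range.

strong positive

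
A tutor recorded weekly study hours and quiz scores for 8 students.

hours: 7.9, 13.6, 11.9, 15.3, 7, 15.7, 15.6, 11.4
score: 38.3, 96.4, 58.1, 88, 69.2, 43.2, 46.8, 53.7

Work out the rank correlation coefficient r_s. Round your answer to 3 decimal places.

-0.071

Rank hours: 2, 5, 4, 6, 1, 8, 7, 3
Rank score: 1, 8, 5, 7, 6, 2, 3, 4
d = rank(hours) − rank(score): 1, -3, -1, -1, -5, 6, 4, -1; Σd² = 90
ρ = 1 − 6Σd² / [n(n²−1)] = 1 − 6×90 / (8×63) = 1 − 540/504 ≈ -0.071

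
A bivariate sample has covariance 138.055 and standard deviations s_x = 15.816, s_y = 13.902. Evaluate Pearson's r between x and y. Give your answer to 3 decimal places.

r = Cov(x,y) / (s_x · s_y) = 138.055 / (15.816 × 13.902)
  = 138.055 / 219.8740 ≈ 0.628

0.628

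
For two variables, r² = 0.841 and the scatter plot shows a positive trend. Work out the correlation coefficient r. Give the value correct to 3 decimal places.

|r| = √0.841 = 0.917
The association is positive, so r = 0.917.

0.917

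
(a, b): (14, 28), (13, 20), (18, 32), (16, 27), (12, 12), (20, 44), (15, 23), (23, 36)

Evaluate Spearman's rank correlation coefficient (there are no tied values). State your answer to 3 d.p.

Rank a: 3, 2, 6, 5, 1, 7, 4, 8
Rank b: 5, 2, 6, 4, 1, 8, 3, 7
d = rank(a) − rank(b): -2, 0, 0, 1, 0, -1, 1, 1; Σd² = 8
ρ = 1 − 6Σd² / [n(n²−1)] = 1 − 6×8 / (8×63) = 1 − 48/504 ≈ 0.905

0.905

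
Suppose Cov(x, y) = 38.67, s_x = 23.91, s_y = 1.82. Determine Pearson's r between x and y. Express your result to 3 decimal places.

r = Cov(x,y) / (s_x · s_y) = 38.67 / (23.91 × 1.82)
  = 38.67 / 43.5162 ≈ 0.889

0.889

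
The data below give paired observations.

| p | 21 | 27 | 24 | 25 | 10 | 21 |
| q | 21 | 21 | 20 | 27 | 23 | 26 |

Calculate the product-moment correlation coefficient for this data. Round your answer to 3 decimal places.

-0.057

n = 6, Σp = 128, Σq = 138, Σp² = 2912, Σq² = 3216, Σpq = 2939
nΣpq − ΣpΣq = 17634 − 17664 = -30
nΣp² − (Σp)² = 17472 − 16384 = 1088; nΣq² − (Σq)² = 19296 − 19044 = 252
r = -30 / √(1088 × 252) = -30 / 523.6182 ≈ -0.057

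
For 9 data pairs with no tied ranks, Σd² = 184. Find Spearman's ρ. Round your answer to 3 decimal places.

-0.533

ρ = 1 − 6Σd² / [n(n²−1)] = 1 − 6×184 / (9×80)
  = 1 − 1104/720 = 1 − 1.5333 ≈ -0.533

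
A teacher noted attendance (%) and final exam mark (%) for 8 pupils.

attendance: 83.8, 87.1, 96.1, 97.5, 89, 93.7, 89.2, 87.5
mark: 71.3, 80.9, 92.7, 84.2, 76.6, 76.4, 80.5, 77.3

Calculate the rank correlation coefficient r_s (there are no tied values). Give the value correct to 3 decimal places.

Rank attendance: 1, 2, 7, 8, 4, 6, 5, 3
Rank mark: 1, 6, 8, 7, 3, 2, 5, 4
d = rank(attendance) − rank(mark): 0, -4, -1, 1, 1, 4, 0, -1; Σd² = 36
ρ = 1 − 6Σd² / [n(n²−1)] = 1 − 6×36 / (8×63) = 1 − 216/504 ≈ 0.571

0.571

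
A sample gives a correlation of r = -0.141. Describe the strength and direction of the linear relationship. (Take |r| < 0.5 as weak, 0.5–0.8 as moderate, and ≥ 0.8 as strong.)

r = -0.141 < 0 so the relationship is negative.
|r| = 0.141, which falls in the weak range.

weak negative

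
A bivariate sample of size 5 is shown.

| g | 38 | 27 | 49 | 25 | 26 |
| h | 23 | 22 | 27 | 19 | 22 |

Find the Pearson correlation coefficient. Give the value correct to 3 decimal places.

0.912

n = 5, Σg = 165, Σh = 113, Σg² = 5875, Σh² = 2587, Σgh = 3838
nΣgh − ΣgΣh = 19190 − 18645 = 545
nΣg² − (Σg)² = 29375 − 27225 = 2150; nΣh² − (Σh)² = 12935 − 12769 = 166
r = 545 / √(2150 × 166) = 545 / 597.4111 ≈ 0.912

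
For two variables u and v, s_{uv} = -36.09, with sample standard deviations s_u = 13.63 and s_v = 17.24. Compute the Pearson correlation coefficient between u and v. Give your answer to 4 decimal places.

r = Cov(u,v) / (s_u · s_v) = -36.09 / (13.63 × 17.24)
  = -36.09 / 234.9812 ≈ -0.1536

-0.1536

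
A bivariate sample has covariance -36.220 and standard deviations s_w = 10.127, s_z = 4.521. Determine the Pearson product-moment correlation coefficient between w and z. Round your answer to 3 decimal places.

r = Cov(w,z) / (s_w · s_z) = -36.220 / (10.127 × 4.521)
  = -36.220 / 45.7842 ≈ -0.791

-0.791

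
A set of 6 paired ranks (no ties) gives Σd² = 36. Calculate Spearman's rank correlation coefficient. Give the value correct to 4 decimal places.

ρ = 1 − 6Σd² / [n(n²−1)] = 1 − 6×36 / (6×35)
  = 1 − 216/210 = 1 − 1.02857 ≈ -0.0286

-0.0286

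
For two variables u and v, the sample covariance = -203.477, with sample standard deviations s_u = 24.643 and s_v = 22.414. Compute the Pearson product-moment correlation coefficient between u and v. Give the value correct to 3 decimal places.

r = Cov(u,v) / (s_u · s_v) = -203.477 / (24.643 × 22.414)
  = -203.477 / 552.3482 ≈ -0.368

-0.368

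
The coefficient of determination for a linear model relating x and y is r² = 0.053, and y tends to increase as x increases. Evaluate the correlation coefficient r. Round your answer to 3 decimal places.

|r| = √0.053 = 0.230
The association is positive, so r = 0.230.

0.230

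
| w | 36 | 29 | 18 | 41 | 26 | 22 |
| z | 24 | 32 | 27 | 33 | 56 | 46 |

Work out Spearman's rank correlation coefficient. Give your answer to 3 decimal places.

Rank w: 5, 4, 1, 6, 3, 2
Rank z: 1, 3, 2, 4, 6, 5
d = rank(w) − rank(z): 4, 1, -1, 2, -3, -3; Σd² = 40
ρ = 1 − 6Σd² / [n(n²−1)] = 1 − 6×40 / (6×35) = 1 − 240/210 ≈ -0.143

-0.143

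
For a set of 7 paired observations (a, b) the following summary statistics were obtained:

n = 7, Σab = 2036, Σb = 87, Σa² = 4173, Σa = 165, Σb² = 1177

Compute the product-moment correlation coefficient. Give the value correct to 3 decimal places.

-0.089

r = (nΣab − ΣaΣb) / √[(nΣa² − (Σa)²)(nΣb² − (Σb)²)]
Numerator: 7×2036 − 165×87 = -103
Denominator: √[(29211 − 27225)(8239 − 7569)] = √[1986 × 670] = 1153.5250
r = -103 / 1153.5250 ≈ -0.089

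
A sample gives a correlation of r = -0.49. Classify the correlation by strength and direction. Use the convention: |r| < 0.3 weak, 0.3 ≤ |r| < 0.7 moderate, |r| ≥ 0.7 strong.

r = -0.49 < 0 so the relationship is negative.
|r| = 0.49, which falls in the moderate range.

moderate negative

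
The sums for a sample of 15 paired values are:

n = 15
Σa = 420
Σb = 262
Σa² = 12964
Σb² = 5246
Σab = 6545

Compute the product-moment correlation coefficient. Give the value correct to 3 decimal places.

-0.881

r = (nΣab − ΣaΣb) / √[(nΣa² − (Σa)²)(nΣb² − (Σb)²)]
Numerator: 15×6545 − 420×262 = -11865
Denominator: √[(194460 − 176400)(78690 − 68644)] = √[18060 × 10046] = 13469.6236
r = -11865 / 13469.6236 ≈ -0.881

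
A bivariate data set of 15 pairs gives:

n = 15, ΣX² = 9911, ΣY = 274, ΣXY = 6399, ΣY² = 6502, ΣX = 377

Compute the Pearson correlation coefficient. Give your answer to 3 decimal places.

-0.604

r = (nΣXY − ΣXΣY) / √[(nΣX² − (ΣX)²)(nΣY² − (ΣY)²)]
Numerator: 15×6399 − 377×274 = -7313
Denominator: √[(148665 − 142129)(97530 − 75076)] = √[6536 × 22454] = 12114.4271
r = -7313 / 12114.4271 ≈ -0.604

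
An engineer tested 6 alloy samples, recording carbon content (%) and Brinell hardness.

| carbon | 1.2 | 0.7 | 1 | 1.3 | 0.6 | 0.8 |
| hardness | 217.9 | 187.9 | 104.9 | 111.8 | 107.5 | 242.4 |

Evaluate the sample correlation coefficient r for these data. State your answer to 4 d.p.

n = 6, Σx = 5.6, Σy = 972.4, Σx² = 5.62, Σy² = 176604.08, Σxy = 901.67
nΣxy − ΣxΣy = 5410.02 − 5445.44 = -35.42
nΣx² − (Σx)² = 33.72 − 31.36 = 2.36; nΣy² − (Σy)² = 1059624.48 − 945561.76 = 114062.72
r = -35.42 / √(2.36 × 114062.72) = -35.42 / 518.8333 ≈ -0.0683

-0.0683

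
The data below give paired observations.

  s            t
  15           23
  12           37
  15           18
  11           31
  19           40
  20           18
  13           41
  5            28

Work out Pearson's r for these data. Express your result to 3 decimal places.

n = 8, Σs = 110, Σt = 236, Σs² = 1670, Σt² = 7572, Σst = 3193
nΣst − ΣsΣt = 25544 − 25960 = -416
nΣs² − (Σs)² = 13360 − 12100 = 1260; nΣt² − (Σt)² = 60576 − 55696 = 4880
r = -416 / √(1260 × 4880) = -416 / 2479.6774 ≈ -0.168

-0.168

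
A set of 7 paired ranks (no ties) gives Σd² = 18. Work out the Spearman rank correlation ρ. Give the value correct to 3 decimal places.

0.679

ρ = 1 − 6Σd² / [n(n²−1)] = 1 − 6×18 / (7×48)
  = 1 − 108/336 = 1 − 0.3214 ≈ 0.679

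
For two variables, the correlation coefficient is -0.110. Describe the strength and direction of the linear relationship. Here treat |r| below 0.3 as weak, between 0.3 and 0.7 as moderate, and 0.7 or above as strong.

weak negative

r = -0.110 < 0 so the relationship is negative.
|r| = 0.110, which falls in the weak range.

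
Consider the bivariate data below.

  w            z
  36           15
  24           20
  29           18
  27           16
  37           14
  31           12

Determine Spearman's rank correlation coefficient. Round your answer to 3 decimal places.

Rank w: 5, 1, 3, 2, 6, 4
Rank z: 3, 6, 5, 4, 2, 1
d = rank(w) − rank(z): 2, -5, -2, -2, 4, 3; Σd² = 62
ρ = 1 − 6Σd² / [n(n²−1)] = 1 − 6×62 / (6×35) = 1 − 372/210 ≈ -0.771

-0.771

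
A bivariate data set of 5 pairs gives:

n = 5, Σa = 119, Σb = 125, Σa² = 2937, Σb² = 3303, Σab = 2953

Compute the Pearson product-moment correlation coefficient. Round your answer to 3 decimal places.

-0.161

r = (nΣab − ΣaΣb) / √[(nΣa² − (Σa)²)(nΣb² − (Σb)²)]
Numerator: 5×2953 − 119×125 = -110
Denominator: √[(14685 − 14161)(16515 − 15625)] = √[524 × 890] = 682.9056
r = -110 / 682.9056 ≈ -0.161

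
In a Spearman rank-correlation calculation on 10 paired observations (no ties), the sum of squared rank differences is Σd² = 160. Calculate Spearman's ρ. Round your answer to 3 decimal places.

0.030

ρ = 1 − 6Σd² / [n(n²−1)] = 1 − 6×160 / (10×99)
  = 1 − 960/990 = 1 − 0.9697 ≈ 0.030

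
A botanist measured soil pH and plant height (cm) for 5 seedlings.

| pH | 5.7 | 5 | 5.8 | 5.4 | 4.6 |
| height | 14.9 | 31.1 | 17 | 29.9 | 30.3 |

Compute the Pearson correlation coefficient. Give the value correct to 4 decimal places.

n = 5, Σx = 26.5, Σy = 123.2, Σx² = 141.45, Σy² = 3290.32, Σxy = 639.87
nΣxy − ΣxΣy = 3199.35 − 3264.8 = -65.45
nΣx² − (Σx)² = 707.25 − 702.25 = 5; nΣy² − (Σy)² = 16451.6 − 15178.24 = 1273.36
r = -65.45 / √(5 × 1273.36) = -65.45 / 79.7922 ≈ -0.8203

-0.8203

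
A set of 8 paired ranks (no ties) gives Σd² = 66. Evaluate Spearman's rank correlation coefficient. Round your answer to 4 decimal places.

ρ = 1 − 6Σd² / [n(n²−1)] = 1 − 6×66 / (8×63)
  = 1 − 396/504 = 1 − 0.78571 ≈ 0.2143

0.2143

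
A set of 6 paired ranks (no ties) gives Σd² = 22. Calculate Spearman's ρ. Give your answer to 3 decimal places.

ρ = 1 − 6Σd² / [n(n²−1)] = 1 − 6×22 / (6×35)
  = 1 − 132/210 = 1 − 0.6286 ≈ 0.371

0.371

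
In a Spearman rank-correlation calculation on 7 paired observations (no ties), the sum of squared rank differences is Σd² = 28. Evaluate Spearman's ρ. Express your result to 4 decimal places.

ρ = 1 − 6Σd² / [n(n²−1)] = 1 − 6×28 / (7×48)
  = 1 − 168/336 = 1 − 0.50000 ≈ 0.5000

0.5000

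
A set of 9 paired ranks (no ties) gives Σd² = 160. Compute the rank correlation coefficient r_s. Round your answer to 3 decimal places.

-0.333

ρ = 1 − 6Σd² / [n(n²−1)] = 1 − 6×160 / (9×80)
  = 1 − 960/720 = 1 − 1.3333 ≈ -0.333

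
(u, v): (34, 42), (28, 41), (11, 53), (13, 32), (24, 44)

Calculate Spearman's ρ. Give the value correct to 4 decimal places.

Rank u: 5, 4, 1, 2, 3
Rank v: 3, 2, 5, 1, 4
d = rank(u) − rank(v): 2, 2, -4, 1, -1; Σd² = 26
ρ = 1 − 6Σd² / [n(n²−1)] = 1 − 6×26 / (5×24) = 1 − 156/120 ≈ -0.3000

-0.3000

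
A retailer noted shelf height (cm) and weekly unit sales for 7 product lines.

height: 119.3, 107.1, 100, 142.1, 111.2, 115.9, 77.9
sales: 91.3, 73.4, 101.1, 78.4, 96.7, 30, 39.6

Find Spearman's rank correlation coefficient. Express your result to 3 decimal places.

Rank height: 6, 3, 2, 7, 4, 5, 1
Rank sales: 5, 3, 7, 4, 6, 1, 2
d = rank(height) − rank(sales): 1, 0, -5, 3, -2, 4, -1; Σd² = 56
ρ = 1 − 6Σd² / [n(n²−1)] = 1 − 6×56 / (7×48) = 1 − 336/336 ≈ 0.000

0.000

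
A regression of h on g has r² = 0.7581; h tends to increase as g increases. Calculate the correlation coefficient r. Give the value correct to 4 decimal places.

|r| = √0.7581 = 0.8707
The association is positive, so r = 0.8707.

0.8707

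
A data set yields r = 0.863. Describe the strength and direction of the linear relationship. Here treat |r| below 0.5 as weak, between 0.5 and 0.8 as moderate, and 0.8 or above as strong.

strong positive

r = 0.863 > 0 so the relationship is positive.
|r| = 0.863, which falls in the strong range.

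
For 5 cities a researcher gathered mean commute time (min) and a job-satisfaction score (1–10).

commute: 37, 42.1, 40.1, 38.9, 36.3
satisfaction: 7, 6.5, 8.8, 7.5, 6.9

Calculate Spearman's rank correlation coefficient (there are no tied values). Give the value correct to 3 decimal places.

0.000

Rank commute: 2, 5, 4, 3, 1
Rank satisfaction: 3, 1, 5, 4, 2
d = rank(commute) − rank(satisfaction): -1, 4, -1, -1, -1; Σd² = 20
ρ = 1 − 6Σd² / [n(n²−1)] = 1 − 6×20 / (5×24) = 1 − 120/120 ≈ 0.000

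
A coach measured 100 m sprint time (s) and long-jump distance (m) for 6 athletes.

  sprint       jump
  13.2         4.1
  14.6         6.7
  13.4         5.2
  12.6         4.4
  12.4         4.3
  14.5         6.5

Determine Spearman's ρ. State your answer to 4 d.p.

Rank sprint: 3, 6, 4, 2, 1, 5
Rank jump: 1, 6, 4, 3, 2, 5
d = rank(sprint) − rank(jump): 2, 0, 0, -1, -1, 0; Σd² = 6
ρ = 1 − 6Σd² / [n(n²−1)] = 1 − 6×6 / (6×35) = 1 − 36/210 ≈ 0.8286

0.8286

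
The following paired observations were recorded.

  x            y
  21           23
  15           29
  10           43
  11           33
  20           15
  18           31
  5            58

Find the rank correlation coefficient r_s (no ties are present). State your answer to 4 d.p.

Rank x: 7, 4, 2, 3, 6, 5, 1
Rank y: 2, 3, 6, 5, 1, 4, 7
d = rank(x) − rank(y): 5, 1, -4, -2, 5, 1, -6; Σd² = 108
ρ = 1 − 6Σd² / [n(n²−1)] = 1 − 6×108 / (7×48) = 1 − 648/336 ≈ -0.9286

-0.9286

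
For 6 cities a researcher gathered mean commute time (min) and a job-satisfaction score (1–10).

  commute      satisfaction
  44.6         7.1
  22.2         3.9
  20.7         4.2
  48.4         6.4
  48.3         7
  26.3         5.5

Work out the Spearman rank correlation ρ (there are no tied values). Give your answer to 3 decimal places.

Rank commute: 4, 2, 1, 6, 5, 3
Rank satisfaction: 6, 1, 2, 4, 5, 3
d = rank(commute) − rank(satisfaction): -2, 1, -1, 2, 0, 0; Σd² = 10
ρ = 1 − 6Σd² / [n(n²−1)] = 1 − 6×10 / (6×35) = 1 − 60/210 ≈ 0.714

0.714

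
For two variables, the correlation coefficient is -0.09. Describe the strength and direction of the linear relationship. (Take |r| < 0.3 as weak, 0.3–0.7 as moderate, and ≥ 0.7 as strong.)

r = -0.09 < 0 so the relationship is negative.
|r| = 0.09, which falls in the weak range.

weak negative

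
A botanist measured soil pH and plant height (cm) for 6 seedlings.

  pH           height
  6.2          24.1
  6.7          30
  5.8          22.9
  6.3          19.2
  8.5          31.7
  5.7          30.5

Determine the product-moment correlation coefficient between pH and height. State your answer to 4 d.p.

0.4863

n = 6, Σx = 39.2, Σy = 158.4, Σx² = 261.4, Σy² = 4309, Σxy = 1047.5
nΣxy − ΣxΣy = 6285 − 6209.28 = 75.72
nΣx² − (Σx)² = 1568.4 − 1536.64 = 31.76; nΣy² − (Σy)² = 25854 − 25090.56 = 763.44
r = 75.72 / √(31.76 × 763.44) = 75.72 / 155.7140 ≈ 0.4863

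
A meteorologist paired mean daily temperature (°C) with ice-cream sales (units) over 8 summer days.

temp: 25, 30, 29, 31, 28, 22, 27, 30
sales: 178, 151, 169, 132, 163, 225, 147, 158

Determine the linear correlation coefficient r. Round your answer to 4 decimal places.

n = 8, Σx = 222, Σy = 1323, Σx² = 6224, Σy² = 224237, Σxy = 36196
nΣxy − ΣxΣy = 289568 − 293706 = -4138
nΣx² − (Σx)² = 49792 − 49284 = 508; nΣy² − (Σy)² = 1793896 − 1750329 = 43567
r = -4138 / √(508 × 43567) = -4138 / 4704.4698 ≈ -0.8796

-0.8796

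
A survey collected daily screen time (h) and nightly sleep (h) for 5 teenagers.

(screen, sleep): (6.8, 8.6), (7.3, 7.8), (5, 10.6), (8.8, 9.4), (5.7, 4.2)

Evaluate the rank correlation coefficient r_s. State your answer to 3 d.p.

-0.100

Rank screen: 3, 4, 1, 5, 2
Rank sleep: 3, 2, 5, 4, 1
d = rank(screen) − rank(sleep): 0, 2, -4, 1, 1; Σd² = 22
ρ = 1 − 6Σd² / [n(n²−1)] = 1 − 6×22 / (5×24) = 1 − 132/120 ≈ -0.100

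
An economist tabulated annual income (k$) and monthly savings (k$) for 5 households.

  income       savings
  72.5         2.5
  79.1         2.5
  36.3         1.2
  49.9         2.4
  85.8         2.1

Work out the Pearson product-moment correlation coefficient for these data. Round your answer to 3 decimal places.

0.653

n = 5, Σx = 323.6, Σy = 10.7, Σx² = 22682.4, Σy² = 24.11, Σxy = 722.5
nΣxy − ΣxΣy = 3612.5 − 3462.52 = 149.98
nΣx² − (Σx)² = 113412 − 104716.96 = 8695.04; nΣy² − (Σy)² = 120.55 − 114.49 = 6.06
r = 149.98 / √(8695.04 × 6.06) = 149.98 / 229.5473 ≈ 0.653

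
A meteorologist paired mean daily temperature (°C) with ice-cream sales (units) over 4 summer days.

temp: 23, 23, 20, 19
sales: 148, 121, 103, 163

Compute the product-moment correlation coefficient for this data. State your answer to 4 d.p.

-0.1489

n = 4, Σx = 85, Σy = 535, Σx² = 1819, Σy² = 73723, Σxy = 11344
nΣxy − ΣxΣy = 45376 − 45475 = -99
nΣx² − (Σx)² = 7276 − 7225 = 51; nΣy² − (Σy)² = 294892 − 286225 = 8667
r = -99 / √(51 × 8667) = -99 / 664.8436 ≈ -0.1489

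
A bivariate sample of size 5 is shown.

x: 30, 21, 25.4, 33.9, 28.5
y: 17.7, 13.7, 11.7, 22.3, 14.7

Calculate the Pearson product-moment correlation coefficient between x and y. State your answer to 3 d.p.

0.838

n = 5, Σx = 138.8, Σy = 80.1, Σx² = 3947.62, Σy² = 1351.25, Σxy = 2290.8
nΣxy − ΣxΣy = 11454 − 11117.88 = 336.12
nΣx² − (Σx)² = 19738.1 − 19265.44 = 472.66; nΣy² − (Σy)² = 6756.25 − 6416.01 = 340.24
r = 336.12 / √(472.66 × 340.24) = 336.12 / 401.0210 ≈ 0.838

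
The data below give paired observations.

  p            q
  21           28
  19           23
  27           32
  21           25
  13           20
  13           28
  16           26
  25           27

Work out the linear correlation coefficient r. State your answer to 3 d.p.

n = 8, Σp = 155, Σq = 209, Σp² = 3191, Σq² = 5551, Σpq = 4129
nΣpq − ΣpΣq = 33032 − 32395 = 637
nΣp² − (Σp)² = 25528 − 24025 = 1503; nΣq² − (Σq)² = 44408 − 43681 = 727
r = 637 / √(1503 × 727) = 637 / 1045.3138 ≈ 0.609

0.609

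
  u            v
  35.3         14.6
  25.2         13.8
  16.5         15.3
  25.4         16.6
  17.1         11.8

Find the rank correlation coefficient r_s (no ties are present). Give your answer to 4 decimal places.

0.2000

Rank u: 5, 3, 1, 4, 2
Rank v: 3, 2, 4, 5, 1
d = rank(u) − rank(v): 2, 1, -3, -1, 1; Σd² = 16
ρ = 1 − 6Σd² / [n(n²−1)] = 1 − 6×16 / (5×24) = 1 − 96/120 ≈ 0.2000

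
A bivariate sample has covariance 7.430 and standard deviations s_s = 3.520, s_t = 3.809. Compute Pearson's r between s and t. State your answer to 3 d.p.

0.554

r = Cov(s,t) / (s_s · s_t) = 7.430 / (3.520 × 3.809)
  = 7.430 / 13.4077 ≈ 0.554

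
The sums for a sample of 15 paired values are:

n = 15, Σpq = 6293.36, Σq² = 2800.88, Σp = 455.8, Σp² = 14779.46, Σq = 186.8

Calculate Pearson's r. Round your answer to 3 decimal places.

0.929

r = (nΣpq − ΣpΣq) / √[(nΣp² − (Σp)²)(nΣq² − (Σq)²)]
Numerator: 15×6293.36 − 455.8×186.8 = 9256.96
Denominator: √[(221691.9 − 207753.64)(42013.2 − 34894.24)] = √[13938.26 × 7118.96] = 9961.2206
r = 9256.96 / 9961.2206 ≈ 0.929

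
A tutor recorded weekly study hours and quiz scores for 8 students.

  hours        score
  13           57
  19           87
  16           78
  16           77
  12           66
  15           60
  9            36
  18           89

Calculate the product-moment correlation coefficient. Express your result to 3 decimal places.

n = 8, Σx = 118, Σy = 550, Σx² = 1816, Σy² = 40004, Σxy = 8492
nΣxy − ΣxΣy = 67936 − 64900 = 3036
nΣx² − (Σx)² = 14528 − 13924 = 604; nΣy² − (Σy)² = 320032 − 302500 = 17532
r = 3036 / √(604 × 17532) = 3036 / 3254.1248 ≈ 0.933

0.933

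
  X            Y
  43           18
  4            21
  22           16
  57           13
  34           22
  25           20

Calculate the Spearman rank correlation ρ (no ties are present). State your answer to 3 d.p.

Rank X: 5, 1, 2, 6, 4, 3
Rank Y: 3, 5, 2, 1, 6, 4
d = rank(X) − rank(Y): 2, -4, 0, 5, -2, -1; Σd² = 50
ρ = 1 − 6Σd² / [n(n²−1)] = 1 − 6×50 / (6×35) = 1 − 300/210 ≈ -0.429

-0.429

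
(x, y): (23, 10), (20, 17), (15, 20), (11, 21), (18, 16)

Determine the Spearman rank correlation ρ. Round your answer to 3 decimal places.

-0.900

Rank x: 5, 4, 2, 1, 3
Rank y: 1, 3, 4, 5, 2
d = rank(x) − rank(y): 4, 1, -2, -4, 1; Σd² = 38
ρ = 1 − 6Σd² / [n(n²−1)] = 1 − 6×38 / (5×24) = 1 − 228/120 ≈ -0.900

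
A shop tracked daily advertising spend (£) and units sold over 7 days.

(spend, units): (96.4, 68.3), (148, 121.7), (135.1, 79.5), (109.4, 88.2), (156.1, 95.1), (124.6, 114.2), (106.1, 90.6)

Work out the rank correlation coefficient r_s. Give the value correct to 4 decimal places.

0.6071

Rank spend: 1, 6, 5, 3, 7, 4, 2
Rank units: 1, 7, 2, 3, 5, 6, 4
d = rank(spend) − rank(units): 0, -1, 3, 0, 2, -2, -2; Σd² = 22
ρ = 1 − 6Σd² / [n(n²−1)] = 1 − 6×22 / (7×48) = 1 − 132/336 ≈ 0.6071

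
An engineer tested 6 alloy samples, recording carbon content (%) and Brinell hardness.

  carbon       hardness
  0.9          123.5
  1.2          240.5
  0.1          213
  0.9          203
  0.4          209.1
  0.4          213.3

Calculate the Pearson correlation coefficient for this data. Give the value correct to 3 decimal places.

n = 6, Σx = 3.9, Σy = 1202.4, Σx² = 3.39, Σy² = 248890.2, Σxy = 772.71
nΣxy − ΣxΣy = 4636.26 − 4689.36 = -53.1
nΣx² − (Σx)² = 20.34 − 15.21 = 5.13; nΣy² − (Σy)² = 1493341.2 − 1445765.76 = 47575.44
r = -53.1 / √(5.13 × 47575.44) = -53.1 / 494.0263 ≈ -0.107

-0.107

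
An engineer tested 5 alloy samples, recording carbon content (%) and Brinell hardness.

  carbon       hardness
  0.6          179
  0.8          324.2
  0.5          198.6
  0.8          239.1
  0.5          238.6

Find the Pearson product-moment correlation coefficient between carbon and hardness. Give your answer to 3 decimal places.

0.643

n = 5, Σx = 3.2, Σy = 1179.5, Σx² = 2.14, Σy² = 290687.37, Σxy = 776.64
nΣxy − ΣxΣy = 3883.2 − 3774.4 = 108.8
nΣx² − (Σx)² = 10.7 − 10.24 = 0.46; nΣy² − (Σy)² = 1453436.85 − 1391220.25 = 62216.6
r = 108.8 / √(0.46 × 62216.6) = 108.8 / 169.1734 ≈ 0.643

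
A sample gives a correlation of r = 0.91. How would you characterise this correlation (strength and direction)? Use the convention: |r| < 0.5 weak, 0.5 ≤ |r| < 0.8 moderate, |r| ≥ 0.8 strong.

r = 0.91 > 0 so the relationship is positive.
|r| = 0.91, which falls in the strong range.

strong positive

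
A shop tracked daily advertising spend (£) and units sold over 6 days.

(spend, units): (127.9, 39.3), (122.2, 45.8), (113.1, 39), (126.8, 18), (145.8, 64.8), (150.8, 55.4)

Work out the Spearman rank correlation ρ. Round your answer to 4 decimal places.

Rank spend: 4, 2, 1, 3, 5, 6
Rank units: 3, 4, 2, 1, 6, 5
d = rank(spend) − rank(units): 1, -2, -1, 2, -1, 1; Σd² = 12
ρ = 1 − 6Σd² / [n(n²−1)] = 1 − 6×12 / (6×35) = 1 − 72/210 ≈ 0.6571

0.6571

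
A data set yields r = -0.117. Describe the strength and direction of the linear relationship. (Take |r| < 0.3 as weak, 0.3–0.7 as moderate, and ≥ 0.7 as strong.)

r = -0.117 < 0 so the relationship is negative.
|r| = 0.117, which falls in the weak range.

weak negative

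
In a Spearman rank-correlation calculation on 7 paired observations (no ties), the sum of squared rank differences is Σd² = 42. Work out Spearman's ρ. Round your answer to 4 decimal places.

ρ = 1 − 6Σd² / [n(n²−1)] = 1 − 6×42 / (7×48)
  = 1 − 252/336 = 1 − 0.75000 ≈ 0.2500

0.2500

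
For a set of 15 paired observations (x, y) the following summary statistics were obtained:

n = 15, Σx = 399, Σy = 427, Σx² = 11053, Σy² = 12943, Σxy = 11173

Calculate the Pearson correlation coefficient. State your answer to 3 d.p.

-0.315

r = (nΣxy − ΣxΣy) / √[(nΣx² − (Σx)²)(nΣy² − (Σy)²)]
Numerator: 15×11173 − 399×427 = -2778
Denominator: √[(165795 − 159201)(194145 − 182329)] = √[6594 × 11816] = 8826.9306
r = -2778 / 8826.9306 ≈ -0.315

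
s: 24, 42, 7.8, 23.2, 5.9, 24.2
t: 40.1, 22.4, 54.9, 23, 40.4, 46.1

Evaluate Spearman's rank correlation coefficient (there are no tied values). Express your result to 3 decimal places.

Rank s: 4, 6, 2, 3, 1, 5
Rank t: 3, 1, 6, 2, 4, 5
d = rank(s) − rank(t): 1, 5, -4, 1, -3, 0; Σd² = 52
ρ = 1 − 6Σd² / [n(n²−1)] = 1 − 6×52 / (6×35) = 1 − 312/210 ≈ -0.486

-0.486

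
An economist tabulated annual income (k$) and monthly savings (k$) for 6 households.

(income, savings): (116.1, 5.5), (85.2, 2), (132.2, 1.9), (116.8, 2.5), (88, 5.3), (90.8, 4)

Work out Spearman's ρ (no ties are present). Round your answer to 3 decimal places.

Rank income: 4, 1, 6, 5, 2, 3
Rank savings: 6, 2, 1, 3, 5, 4
d = rank(income) − rank(savings): -2, -1, 5, 2, -3, -1; Σd² = 44
ρ = 1 − 6Σd² / [n(n²−1)] = 1 − 6×44 / (6×35) = 1 − 264/210 ≈ -0.257

-0.257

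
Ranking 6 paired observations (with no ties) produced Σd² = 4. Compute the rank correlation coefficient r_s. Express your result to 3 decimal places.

0.886

ρ = 1 − 6Σd² / [n(n²−1)] = 1 − 6×4 / (6×35)
  = 1 − 24/210 = 1 − 0.1143 ≈ 0.886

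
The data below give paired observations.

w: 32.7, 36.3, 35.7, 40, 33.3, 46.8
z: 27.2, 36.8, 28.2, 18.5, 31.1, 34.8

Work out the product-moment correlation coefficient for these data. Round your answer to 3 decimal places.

0.115

n = 6, Σw = 224.8, Σz = 176.6, Σw² = 8560.6, Σz² = 5409.82, Σwz = 6636.29
nΣwz − ΣwΣz = 39817.74 − 39699.68 = 118.06
nΣw² − (Σw)² = 51363.6 − 50535.04 = 828.56; nΣz² − (Σz)² = 32458.92 − 31187.56 = 1271.36
r = 118.06 / √(828.56 × 1271.36) = 118.06 / 1026.3518 ≈ 0.115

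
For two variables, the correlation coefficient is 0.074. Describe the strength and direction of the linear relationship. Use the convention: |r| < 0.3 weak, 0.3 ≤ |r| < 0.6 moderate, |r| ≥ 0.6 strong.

weak positive

r = 0.074 > 0 so the relationship is positive.
|r| = 0.074, which falls in the weak range.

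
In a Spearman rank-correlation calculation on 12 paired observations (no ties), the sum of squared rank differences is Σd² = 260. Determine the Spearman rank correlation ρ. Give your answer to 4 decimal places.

0.0909

ρ = 1 − 6Σd² / [n(n²−1)] = 1 − 6×260 / (12×143)
  = 1 − 1560/1716 = 1 − 0.90909 ≈ 0.0909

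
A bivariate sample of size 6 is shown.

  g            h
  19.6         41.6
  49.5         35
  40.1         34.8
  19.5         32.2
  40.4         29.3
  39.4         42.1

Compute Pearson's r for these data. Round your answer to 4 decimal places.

n = 6, Σg = 208.5, Σh = 215, Σg² = 8007.19, Σh² = 7834.34, Σgh = 7413.7
nΣgh − ΣgΣh = 44482.2 − 44827.5 = -345.3
nΣg² − (Σg)² = 48043.14 − 43472.25 = 4570.89; nΣh² − (Σh)² = 47006.04 − 46225 = 781.04
r = -345.3 / √(4570.89 × 781.04) = -345.3 / 1889.4570 ≈ -0.1828

-0.1828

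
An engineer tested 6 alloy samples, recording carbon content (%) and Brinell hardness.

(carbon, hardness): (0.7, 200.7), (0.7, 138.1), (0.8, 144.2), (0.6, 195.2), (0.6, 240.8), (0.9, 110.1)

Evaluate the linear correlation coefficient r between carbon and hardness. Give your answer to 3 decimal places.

n = 6, Σx = 4.3, Σy = 1029.1, Σx² = 3.15, Σy² = 188355.43, Σxy = 713.21
nΣxy − ΣxΣy = 4279.26 − 4425.13 = -145.87
nΣx² − (Σx)² = 18.9 − 18.49 = 0.41; nΣy² − (Σy)² = 1130132.58 − 1059046.81 = 71085.77
r = -145.87 / √(0.41 × 71085.77) = -145.87 / 170.7196 ≈ -0.854

-0.854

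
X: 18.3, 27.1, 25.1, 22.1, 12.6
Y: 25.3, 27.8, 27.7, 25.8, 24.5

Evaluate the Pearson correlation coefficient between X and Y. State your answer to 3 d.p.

0.947

n = 5, ΣX = 105.2, ΣY = 131.1, ΣX² = 2346.48, ΣY² = 3446.11, ΣXY = 2790.52
nΣXY − ΣXΣY = 13952.6 − 13791.72 = 160.88
nΣX² − (ΣX)² = 11732.4 − 11067.04 = 665.36; nΣY² − (ΣY)² = 17230.55 − 17187.21 = 43.34
r = 160.88 / √(665.36 × 43.34) = 160.88 / 169.8137 ≈ 0.947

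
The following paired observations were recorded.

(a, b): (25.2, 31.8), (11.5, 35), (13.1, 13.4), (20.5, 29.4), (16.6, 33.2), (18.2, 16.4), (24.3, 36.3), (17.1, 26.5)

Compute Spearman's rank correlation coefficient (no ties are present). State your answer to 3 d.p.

Rank a: 8, 1, 2, 6, 3, 5, 7, 4
Rank b: 5, 7, 1, 4, 6, 2, 8, 3
d = rank(a) − rank(b): 3, -6, 1, 2, -3, 3, -1, 1; Σd² = 70
ρ = 1 − 6Σd² / [n(n²−1)] = 1 − 6×70 / (8×63) = 1 − 420/504 ≈ 0.167

0.167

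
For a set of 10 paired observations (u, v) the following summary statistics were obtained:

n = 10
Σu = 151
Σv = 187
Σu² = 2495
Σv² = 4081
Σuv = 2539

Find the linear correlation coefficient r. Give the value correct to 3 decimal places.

-0.804

r = (nΣuv − ΣuΣv) / √[(nΣu² − (Σu)²)(nΣv² − (Σv)²)]
Numerator: 10×2539 − 151×187 = -2847
Denominator: √[(24950 − 22801)(40810 − 34969)] = √[2149 × 5841] = 3542.9238
r = -2847 / 3542.9238 ≈ -0.804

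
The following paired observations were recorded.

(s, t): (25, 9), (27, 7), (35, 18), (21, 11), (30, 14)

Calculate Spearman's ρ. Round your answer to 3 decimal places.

0.600

Rank s: 2, 3, 5, 1, 4
Rank t: 2, 1, 5, 3, 4
d = rank(s) − rank(t): 0, 2, 0, -2, 0; Σd² = 8
ρ = 1 − 6Σd² / [n(n²−1)] = 1 − 6×8 / (5×24) = 1 − 48/120 ≈ 0.600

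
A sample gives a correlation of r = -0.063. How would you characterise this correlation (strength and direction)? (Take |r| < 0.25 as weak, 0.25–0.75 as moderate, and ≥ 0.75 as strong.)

weak negative

r = -0.063 < 0 so the relationship is negative.
|r| = 0.063, which falls in the weak range.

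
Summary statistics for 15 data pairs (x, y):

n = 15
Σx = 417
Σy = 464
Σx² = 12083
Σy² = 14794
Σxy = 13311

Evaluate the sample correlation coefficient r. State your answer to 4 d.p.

r = (nΣxy − ΣxΣy) / √[(nΣx² − (Σx)²)(nΣy² − (Σy)²)]
Numerator: 15×13311 − 417×464 = 6177
Denominator: √[(181245 − 173889)(221910 − 215296)] = √[7356 × 6614] = 6975.1404
r = 6177 / 6975.1404 ≈ 0.8856

0.8856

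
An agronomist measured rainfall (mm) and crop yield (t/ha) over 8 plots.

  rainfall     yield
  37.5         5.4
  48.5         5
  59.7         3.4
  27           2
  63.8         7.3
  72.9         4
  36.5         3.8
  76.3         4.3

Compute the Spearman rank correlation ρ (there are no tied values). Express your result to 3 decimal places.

Rank rainfall: 3, 4, 5, 1, 6, 7, 2, 8
Rank yield: 7, 6, 2, 1, 8, 4, 3, 5
d = rank(rainfall) − rank(yield): -4, -2, 3, 0, -2, 3, -1, 3; Σd² = 52
ρ = 1 − 6Σd² / [n(n²−1)] = 1 − 6×52 / (8×63) = 1 − 312/504 ≈ 0.381

0.381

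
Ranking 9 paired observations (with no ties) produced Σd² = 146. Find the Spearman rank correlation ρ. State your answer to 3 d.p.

ρ = 1 − 6Σd² / [n(n²−1)] = 1 − 6×146 / (9×80)
  = 1 − 876/720 = 1 − 1.2167 ≈ -0.217

-0.217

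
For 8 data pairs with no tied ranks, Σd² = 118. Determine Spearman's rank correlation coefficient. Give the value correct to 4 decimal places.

ρ = 1 − 6Σd² / [n(n²−1)] = 1 − 6×118 / (8×63)
  = 1 − 708/504 = 1 − 1.40476 ≈ -0.4048

-0.4048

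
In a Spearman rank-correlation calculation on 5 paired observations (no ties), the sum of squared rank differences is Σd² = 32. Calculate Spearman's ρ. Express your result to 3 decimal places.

-0.600

ρ = 1 − 6Σd² / [n(n²−1)] = 1 − 6×32 / (5×24)
  = 1 − 192/120 = 1 − 1.6000 ≈ -0.600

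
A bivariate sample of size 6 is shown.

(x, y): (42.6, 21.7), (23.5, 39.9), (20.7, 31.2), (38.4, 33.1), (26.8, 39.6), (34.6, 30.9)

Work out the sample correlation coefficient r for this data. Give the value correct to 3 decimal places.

n = 6, Σx = 186.6, Σy = 196.4, Σx² = 6185.46, Σy² = 6654.92, Σxy = 5909.37
nΣxy − ΣxΣy = 35456.22 − 36648.24 = -1192.02
nΣx² − (Σx)² = 37112.76 − 34819.56 = 2293.2; nΣy² − (Σy)² = 39929.52 − 38572.96 = 1356.56
r = -1192.02 / √(2293.2 × 1356.56) = -1192.02 / 1763.7640 ≈ -0.676

-0.676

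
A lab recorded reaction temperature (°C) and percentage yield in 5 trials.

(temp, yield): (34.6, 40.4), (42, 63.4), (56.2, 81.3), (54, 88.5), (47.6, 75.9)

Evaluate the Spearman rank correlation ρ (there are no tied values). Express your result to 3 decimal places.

Rank temp: 1, 2, 5, 4, 3
Rank yield: 1, 2, 4, 5, 3
d = rank(temp) − rank(yield): 0, 0, 1, -1, 0; Σd² = 2
ρ = 1 − 6Σd² / [n(n²−1)] = 1 − 6×2 / (5×24) = 1 − 12/120 ≈ 0.900

0.900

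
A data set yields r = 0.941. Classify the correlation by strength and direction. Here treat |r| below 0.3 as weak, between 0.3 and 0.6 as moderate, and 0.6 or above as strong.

strong positive

r = 0.941 > 0 so the relationship is positive.
|r| = 0.941, which falls in the strong range.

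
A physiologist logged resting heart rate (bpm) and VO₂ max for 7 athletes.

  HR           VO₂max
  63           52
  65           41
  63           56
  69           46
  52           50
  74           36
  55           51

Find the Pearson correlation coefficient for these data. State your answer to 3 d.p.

n = 7, Σx = 441, Σy = 332, Σx² = 28129, Σy² = 16034, Σxy = 20712
nΣxy − ΣxΣy = 144984 − 146412 = -1428
nΣx² − (Σx)² = 196903 − 194481 = 2422; nΣy² − (Σy)² = 112238 − 110224 = 2014
r = -1428 / √(2422 × 2014) = -1428 / 2208.5987 ≈ -0.647

-0.647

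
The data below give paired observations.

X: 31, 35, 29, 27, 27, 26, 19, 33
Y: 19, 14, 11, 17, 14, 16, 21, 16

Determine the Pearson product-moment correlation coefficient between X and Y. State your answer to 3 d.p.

-0.502

n = 8, ΣX = 227, ΣY = 128, ΣX² = 6611, ΣY² = 2116, ΣXY = 3578
nΣXY − ΣXΣY = 28624 − 29056 = -432
nΣX² − (ΣX)² = 52888 − 51529 = 1359; nΣY² − (ΣY)² = 16928 − 16384 = 544
r = -432 / √(1359 × 544) = -432 / 859.8232 ≈ -0.502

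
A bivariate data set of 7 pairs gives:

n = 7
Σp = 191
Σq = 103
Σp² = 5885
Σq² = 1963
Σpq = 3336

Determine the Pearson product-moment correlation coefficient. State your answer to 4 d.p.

0.9575

r = (nΣpq − ΣpΣq) / √[(nΣp² − (Σp)²)(nΣq² − (Σq)²)]
Numerator: 7×3336 − 191×103 = 3679
Denominator: √[(41195 − 36481)(13741 − 10609)] = √[4714 × 3132] = 3842.4274
r = 3679 / 3842.4274 ≈ 0.9575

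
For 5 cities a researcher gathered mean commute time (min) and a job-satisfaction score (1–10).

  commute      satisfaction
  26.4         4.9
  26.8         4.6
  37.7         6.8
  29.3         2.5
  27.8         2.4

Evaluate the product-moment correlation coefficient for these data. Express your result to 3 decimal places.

n = 5, Σx = 148, Σy = 21.2, Σx² = 4467.82, Σy² = 103.42, Σxy = 648.97
nΣxy − ΣxΣy = 3244.85 − 3137.6 = 107.25
nΣx² − (Σx)² = 22339.1 − 21904 = 435.1; nΣy² − (Σy)² = 517.1 − 449.44 = 67.66
r = 107.25 / √(435.1 × 67.66) = 107.25 / 171.5776 ≈ 0.625

0.625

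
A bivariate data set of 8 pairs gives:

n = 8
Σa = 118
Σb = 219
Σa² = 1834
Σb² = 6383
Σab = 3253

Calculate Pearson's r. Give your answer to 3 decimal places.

0.119

r = (nΣab − ΣaΣb) / √[(nΣa² − (Σa)²)(nΣb² − (Σb)²)]
Numerator: 8×3253 − 118×219 = 182
Denominator: √[(14672 − 13924)(51064 − 47961)] = √[748 × 3103] = 1523.4973
r = 182 / 1523.4973 ≈ 0.119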